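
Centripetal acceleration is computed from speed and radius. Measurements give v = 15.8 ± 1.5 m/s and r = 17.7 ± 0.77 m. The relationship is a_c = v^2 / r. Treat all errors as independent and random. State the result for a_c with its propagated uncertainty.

Each factor contributes (exponent × relative error)² to (δa_c/a_c)²:
  (2·δv/v)² = (2×0.0949)² = 0.0361;  (-1·δr/r)² = (-1×0.0435)² = 0.00189
δa_c/a_c = √(0.0379) = 0.195
a_c = 14.1 m/s^2, so δa_c = 0.195 × 14.1 = 2.75 m/s^2.

14.1 ± 2.75 m/s^2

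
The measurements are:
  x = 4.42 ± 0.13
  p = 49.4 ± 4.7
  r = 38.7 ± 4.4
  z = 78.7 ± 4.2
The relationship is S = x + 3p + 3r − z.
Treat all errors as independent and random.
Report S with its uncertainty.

190 ± 19.8

S is a linear combination, so absolute uncertainties add in quadrature:
  (δx)² = 0.0169;  (3·δp)² = 199;  (3·δr)² = 174;  (δz)² = 17.6
δS = √(391) = 19.8
S = 190.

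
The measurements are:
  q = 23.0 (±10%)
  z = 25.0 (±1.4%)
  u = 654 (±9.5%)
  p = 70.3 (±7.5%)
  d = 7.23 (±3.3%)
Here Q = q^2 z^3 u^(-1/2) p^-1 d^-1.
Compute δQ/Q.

Each factor contributes (exponent × relative error)² to (δQ/Q)²:
  (2·δq/q)² = (2×0.100)² = 0.0400;  (3·δz/z)² = (3×0.0140)² = 0.00176;  (−½·δu/u)² = (-0.5×0.0950)² = 0.00226;  (-1·δp/p)² = (-1×0.0750)² = 0.00562;  (-1·δd/d)² = (-1×0.0330)² = 0.00109
δQ/Q = √(0.0507) = 0.225

0.225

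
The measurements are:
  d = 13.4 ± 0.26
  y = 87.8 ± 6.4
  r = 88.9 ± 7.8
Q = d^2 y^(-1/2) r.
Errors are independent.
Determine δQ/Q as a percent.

For a monomial Q ∝ d^2, y^(-1/2), r, fractional errors add in quadrature:
  (2·δd/d)² = (2×0.0194)² = 0.00151;  (−½·δy/y)² = (-0.5×0.0729)² = 0.00133;  (1·δr/r)² = (1×0.0877)² = 0.00770
δQ/Q = √(0.0105) = 0.103

10.3%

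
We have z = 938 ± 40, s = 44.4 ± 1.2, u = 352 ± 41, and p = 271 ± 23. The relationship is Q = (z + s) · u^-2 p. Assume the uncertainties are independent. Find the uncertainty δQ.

Let w = z + s = 982. δw = √(δz² + δs²) = √(1600 + 1.44) = 40.0, so δw/w = 0.0407.
Q is then a monomial in w, u, p:
δQ/Q = √((δw/w)² + (-2·δu/u)² + (1·δp/p)²) = √(0.00166 + 0.0543 + 0.00720) = 0.251
Q = 2.15, so δQ = 0.251 × 2.15 = 0.540.

0.540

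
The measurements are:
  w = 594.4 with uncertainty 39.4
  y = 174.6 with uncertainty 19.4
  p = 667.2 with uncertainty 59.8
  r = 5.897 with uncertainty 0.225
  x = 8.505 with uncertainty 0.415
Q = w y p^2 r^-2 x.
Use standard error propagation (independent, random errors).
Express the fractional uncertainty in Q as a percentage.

23.9%

Q is a product of powers, so relative uncertainties combine in quadrature:
  (1·δw/w)² = (1×0.0663)² = 0.00439;  (1·δy/y)² = (1×0.111)² = 0.0123;  (2·δp/p)² = (2×0.0896)² = 0.0321;  (-2·δr/r)² = (-2×0.0382)² = 0.00582;  (1·δx/x)² = (1×0.0488)² = 0.00238
δQ/Q = √(0.0571) = 0.239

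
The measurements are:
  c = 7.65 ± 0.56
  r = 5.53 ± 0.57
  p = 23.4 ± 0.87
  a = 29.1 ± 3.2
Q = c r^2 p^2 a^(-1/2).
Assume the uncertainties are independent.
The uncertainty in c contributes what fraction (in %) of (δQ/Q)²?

(δQ/Q)² = (1·δc/c)² + (2·δr/r)² + (2·δp/p)² + (−½·δa/a)²
  c term: (1×0.0732)² = 0.00536
  r term: (2×0.103)² = 0.0425
  p term: (2×0.0372)² = 0.00553
  a term: (-0.5×0.110)² = 0.00302
Total = 0.0564. Share from c = 0.00536/0.0564 = 0.0950.

9.50%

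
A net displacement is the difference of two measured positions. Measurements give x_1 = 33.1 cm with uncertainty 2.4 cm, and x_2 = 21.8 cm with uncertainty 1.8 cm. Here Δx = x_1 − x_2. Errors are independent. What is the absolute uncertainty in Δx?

Sums and differences: (δΔx)² = Σ (cᵢ δxᵢ)².
  (δx_1)² = 5.76;  (δx_2)² = 3.24
δΔx = √(9.00) = 3.00 cm

3.00 cm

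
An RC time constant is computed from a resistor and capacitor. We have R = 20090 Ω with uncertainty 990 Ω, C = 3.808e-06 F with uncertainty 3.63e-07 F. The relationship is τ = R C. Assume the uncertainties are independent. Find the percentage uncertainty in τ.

10.7%

Products/powers → add relative errors in quadrature, weighted by exponent:
  (1·δR/R)² = (1×0.0493)² = 0.00243;  (1·δC/C)² = (1×0.0953)² = 0.00909
δτ/τ = √(0.0115) = 0.107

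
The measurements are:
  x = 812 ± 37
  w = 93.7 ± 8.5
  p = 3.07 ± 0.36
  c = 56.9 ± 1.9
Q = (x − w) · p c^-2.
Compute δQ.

0.0987

Let u = x − w = 718. δu = √(δx² + δw²) = √(1370 + 72.2) = 38.0, so δu/u = 0.0529.
Q is then a monomial in u, p, c:
δQ/Q = √((δu/u)² + (1·δp/p)² + (-2·δc/c)²) = √(0.00279 + 0.0138 + 0.00446) = 0.145
Q = 0.681, so δQ = 0.145 × 0.681 = 0.0987.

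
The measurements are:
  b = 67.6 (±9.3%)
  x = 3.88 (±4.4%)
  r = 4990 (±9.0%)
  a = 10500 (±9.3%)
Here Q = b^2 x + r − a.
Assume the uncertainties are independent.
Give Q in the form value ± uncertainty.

Let p = b^2·x = 17700. δp/p = √((2·δb/b)² + (1·δx/x)²) = √(0.0346 + 0.00194) = 0.191, so δp = 3390.
Q = p + r − a: δQ = √(δp² + δr² + δa²) = √(1.15e+07 + 2.02e+05 + 9.54e+05) = 3560
Q = 12200.

12200 ± 3560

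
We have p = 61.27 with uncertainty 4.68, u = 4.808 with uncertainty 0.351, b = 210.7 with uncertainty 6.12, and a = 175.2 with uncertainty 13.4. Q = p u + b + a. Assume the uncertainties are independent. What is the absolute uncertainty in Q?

34.4

Let w = p·u = 294.6. δw/w = √((1·δp/p)² + (1·δu/u)²) = √(0.00583 + 0.00533) = 0.106, so δw = 31.1.
Q = w + b + a: δQ = √(δw² + δb² + δa²) = √(969 + 37.5 + 180) = 34.4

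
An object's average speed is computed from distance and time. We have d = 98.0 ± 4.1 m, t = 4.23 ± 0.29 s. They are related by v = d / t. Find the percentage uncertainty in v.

Products/powers → add relative errors in quadrature, weighted by exponent:
  (1·δd/d)² = (1×0.0418)² = 0.00175;  (-1·δt/t)² = (-1×0.0686)² = 0.00470
δv/v = √(0.00645) = 0.0803

8.03%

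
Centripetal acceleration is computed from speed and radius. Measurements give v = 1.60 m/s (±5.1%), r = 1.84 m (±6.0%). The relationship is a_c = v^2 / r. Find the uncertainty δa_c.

0.165 m/s^2

For a monomial a_c ∝ v^2, r^-1, fractional errors add in quadrature:
  (2·δv/v)² = (2×0.0510)² = 0.0104;  (-1·δr/r)² = (-1×0.0600)² = 0.00360
δa_c/a_c = √(0.0140) = 0.118
a_c = 1.39 m/s^2, so δa_c = 0.118 × 1.39 = 0.165 m/s^2.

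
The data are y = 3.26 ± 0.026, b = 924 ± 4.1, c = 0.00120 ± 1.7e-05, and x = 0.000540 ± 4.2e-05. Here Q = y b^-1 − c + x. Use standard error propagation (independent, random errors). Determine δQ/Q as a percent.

1.94%

Let p = y·b^-1 = 0.00353. δp/p = √((1·δy/y)² + (-1·δb/b)²) = √(6.36e-05 + 1.97e-05) = 0.00913, so δp = 3.22e-05.
Q = p − c + x: δQ = √(δp² + δc² + δx²) = √(1.04e-09 + 2.89e-10 + 1.76e-09) = 5.56e-05
Q = 0.00287, so δQ/Q = 5.56e-05/0.00287 = 0.0194.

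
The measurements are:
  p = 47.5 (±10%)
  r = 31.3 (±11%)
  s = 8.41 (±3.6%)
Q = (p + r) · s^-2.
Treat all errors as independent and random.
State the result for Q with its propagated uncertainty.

Let u = p + r = 78.8. δu = √(δp² + δr²) = √(22.6 + 11.9) = 5.87, so δu/u = 0.0744.
Q is then a monomial in u, s:
δQ/Q = √((δu/u)² + (-2·δs/s)²) = √(0.00554 + 0.00518) = 0.104
Q = 1.11, so δQ = 0.104 × 1.11 = 0.115.

1.11 ± 0.115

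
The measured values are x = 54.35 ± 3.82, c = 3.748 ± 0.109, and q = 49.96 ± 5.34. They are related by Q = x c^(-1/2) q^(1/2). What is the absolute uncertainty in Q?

17.8

Relative error in a monomial: (δQ/Q)² = Σ (nᵢ · δxᵢ/xᵢ)².
  (1·δx/x)² = (1×0.0703)² = 0.00494;  (−½·δc/c)² = (-0.5×0.0291)² = 0.000211;  (½·δq/q)² = (0.5×0.107)² = 0.00286
δQ/Q = √(0.00801) = 0.0895
Q = 198.4, so δQ = 0.0895 × 198.4 = 17.8.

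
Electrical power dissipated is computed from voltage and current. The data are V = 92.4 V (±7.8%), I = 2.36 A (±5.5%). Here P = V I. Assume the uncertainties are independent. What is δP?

20.8 W

Relative error in a monomial: (δP/P)² = Σ (nᵢ · δxᵢ/xᵢ)².
  (1·δV/V)² = (1×0.0780)² = 0.00608;  (1·δI/I)² = (1×0.0550)² = 0.00302
δP/P = √(0.00911) = 0.0954
P = 218 W, so δP = 0.0954 × 218 = 20.8 W.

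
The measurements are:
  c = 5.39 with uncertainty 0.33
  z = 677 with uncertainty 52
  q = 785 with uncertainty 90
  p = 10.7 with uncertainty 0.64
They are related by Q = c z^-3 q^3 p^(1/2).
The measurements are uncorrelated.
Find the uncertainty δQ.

11.5

Products/powers → add relative errors in quadrature, weighted by exponent:
  (1·δc/c)² = (1×0.0612)² = 0.00375;  (-3·δz/z)² = (-3×0.0768)² = 0.0531;  (3·δq/q)² = (3×0.115)² = 0.118;  (½·δp/p)² = (0.5×0.0598)² = 0.000894
δQ/Q = √(0.176) = 0.420
Q = 27.5, so δQ = 0.420 × 27.5 = 11.5.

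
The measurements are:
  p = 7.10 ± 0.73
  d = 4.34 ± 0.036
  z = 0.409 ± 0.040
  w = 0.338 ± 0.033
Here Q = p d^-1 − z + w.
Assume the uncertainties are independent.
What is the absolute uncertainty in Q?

0.177

Let h = p·d^-1 = 1.64. δh/h = √((1·δp/p)² + (-1·δd/d)²) = √(0.0106 + 6.88e-05) = 0.103, so δh = 0.169.
Q = h − z + w: δQ = √(δh² + δz² + δw²) = √(0.0285 + 0.00160 + 0.00109) = 0.177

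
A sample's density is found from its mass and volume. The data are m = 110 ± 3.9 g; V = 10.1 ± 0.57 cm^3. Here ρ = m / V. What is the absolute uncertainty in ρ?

Each factor contributes (exponent × relative error)² to (δρ/ρ)²:
  (1·δm/m)² = (1×0.0355)² = 0.00126;  (-1·δV/V)² = (-1×0.0564)² = 0.00318
δρ/ρ = √(0.00444) = 0.0666
ρ = 10.9 g/cm^3, so δρ = 0.0666 × 10.9 = 0.726 g/cm^3.

0.726 g/cm^3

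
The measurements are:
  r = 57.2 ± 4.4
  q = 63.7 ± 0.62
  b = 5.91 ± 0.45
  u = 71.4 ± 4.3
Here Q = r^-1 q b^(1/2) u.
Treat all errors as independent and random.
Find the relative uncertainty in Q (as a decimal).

Each factor contributes (exponent × relative error)² to (δQ/Q)²:
  (-1·δr/r)² = (-1×0.0769)² = 0.00592;  (1·δq/q)² = (1×0.00973)² = 9.47e-05;  (½·δb/b)² = (0.5×0.0761)² = 0.00145;  (1·δu/u)² = (1×0.0602)² = 0.00363
δQ/Q = √(0.0111) = 0.105

0.105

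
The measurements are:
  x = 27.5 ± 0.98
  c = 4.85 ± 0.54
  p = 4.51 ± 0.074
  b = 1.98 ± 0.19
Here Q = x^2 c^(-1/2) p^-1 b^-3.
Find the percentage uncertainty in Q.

Relative error in a monomial: (δQ/Q)² = Σ (nᵢ · δxᵢ/xᵢ)².
  (2·δx/x)² = (2×0.0356)² = 0.00508;  (−½·δc/c)² = (-0.5×0.111)² = 0.00310;  (-1·δp/p)² = (-1×0.0164)² = 0.000269;  (-3·δb/b)² = (-3×0.0960)² = 0.0829
δQ/Q = √(0.0913) = 0.302

30.2%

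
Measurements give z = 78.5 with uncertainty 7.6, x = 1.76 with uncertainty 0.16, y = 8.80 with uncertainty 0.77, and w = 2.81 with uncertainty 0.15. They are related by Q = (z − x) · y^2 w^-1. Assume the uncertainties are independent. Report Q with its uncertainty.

2110 ± 440

Let u = z − x = 76.7. δu = √(δz² + δx²) = √(57.8 + 0.0256) = 7.60, so δu/u = 0.0991.
Q is then a monomial in u, y, w:
δQ/Q = √((δu/u)² + (2·δy/y)² + (-1·δw/w)²) = √(0.00981 + 0.0306 + 0.00285) = 0.208
Q = 2110, so δQ = 0.208 × 2110 = 440.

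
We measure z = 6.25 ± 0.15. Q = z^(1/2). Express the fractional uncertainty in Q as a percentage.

Q ∝ z^(1/2), so δQ/Q = |½| · δz/z = 0.5 × 0.0240 = 0.0120.

1.20%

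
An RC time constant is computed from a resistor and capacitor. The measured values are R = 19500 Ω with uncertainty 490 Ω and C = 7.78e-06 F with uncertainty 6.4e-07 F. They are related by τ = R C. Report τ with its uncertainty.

0.152 ± 0.0130 s

For a monomial τ ∝ R, C, fractional errors add in quadrature:
  (1·δR/R)² = (1×0.0251)² = 0.000631;  (1·δC/C)² = (1×0.0823)² = 0.00677
δτ/τ = √(0.00740) = 0.0860
τ = 0.152 s, so δτ = 0.0860 × 0.152 = 0.0130 s.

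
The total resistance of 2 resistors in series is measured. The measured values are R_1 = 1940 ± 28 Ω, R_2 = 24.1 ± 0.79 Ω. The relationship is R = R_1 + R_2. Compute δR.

28.0 Ω

For a sum/difference, combine absolute errors in quadrature:
  (δR_1)² = 784;  (δR_2)² = 0.624
δR = √(785) = 28.0 Ω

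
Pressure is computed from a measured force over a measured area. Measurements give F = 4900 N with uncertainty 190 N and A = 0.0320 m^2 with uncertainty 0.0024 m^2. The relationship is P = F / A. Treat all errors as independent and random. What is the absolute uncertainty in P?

Products/powers → add relative errors in quadrature, weighted by exponent:
  (1·δF/F)² = (1×0.0388)² = 0.00150;  (-1·δA/A)² = (-1×0.0750)² = 0.00562
δP/P = √(0.00713) = 0.0844
P = 1.53e+05 Pa, so δP = 0.0844 × 1.53e+05 = 12900 Pa.

12900 Pa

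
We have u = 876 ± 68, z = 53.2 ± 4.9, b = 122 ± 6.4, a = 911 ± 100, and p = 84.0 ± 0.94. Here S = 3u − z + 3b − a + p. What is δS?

For a sum/difference, combine absolute errors in quadrature:
  (3·δu)² = 41600;  (δz)² = 24.0;  (3·δb)² = 369;  (δa)² = 10000;  (δp)² = 0.884
δS = √(52000) = 228

228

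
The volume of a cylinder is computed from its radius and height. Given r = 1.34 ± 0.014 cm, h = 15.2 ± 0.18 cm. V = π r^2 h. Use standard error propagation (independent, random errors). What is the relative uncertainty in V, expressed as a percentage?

2.40%

For a monomial V ∝ r^2, h, fractional errors add in quadrature:
  (2·δr/r)² = (2×0.0104)² = 0.000437;  (1·δh/h)² = (1×0.0118)² = 0.000140
δV/V = √(0.000577) = 0.0240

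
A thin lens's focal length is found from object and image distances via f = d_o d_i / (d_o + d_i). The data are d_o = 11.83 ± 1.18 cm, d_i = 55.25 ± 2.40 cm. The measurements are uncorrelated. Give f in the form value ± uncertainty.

∂f/∂d_o = (d_i/(d_o+d_i))² = 0.678;  ∂f/∂d_i = (d_o/(d_o+d_i))² = 0.0311
δf = √((∂f/∂d_o · δd_o)² + (∂f/∂d_i · δd_i)²) = √(0.641 + 0.00557) = 0.804 cm
f = 9.744 cm.

9.744 ± 0.804 cm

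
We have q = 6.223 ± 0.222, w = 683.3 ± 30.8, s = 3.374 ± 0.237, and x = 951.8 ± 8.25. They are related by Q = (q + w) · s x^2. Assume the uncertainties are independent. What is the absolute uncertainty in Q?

Let u = q + w = 689.5. δu = √(δq² + δw²) = √(0.0493 + 949) = 30.8, so δu/u = 0.0447.
Q is then a monomial in u, s, x:
δQ/Q = √((δu/u)² + (1·δs/s)² + (2·δx/x)²) = √(0.00200 + 0.00493 + 0.000301) = 0.0850
Q = 2.108e+09, so δQ = 0.0850 × 2.108e+09 = 1.79e+08.

1.79e+08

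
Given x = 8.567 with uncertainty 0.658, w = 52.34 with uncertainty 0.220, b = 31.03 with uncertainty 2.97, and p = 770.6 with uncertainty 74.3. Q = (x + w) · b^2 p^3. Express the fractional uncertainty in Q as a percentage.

Let u = x + w = 60.91. δu = √(δx² + δw²) = √(0.433 + 0.0484) = 0.694, so δu/u = 0.0114.
Q is then a monomial in u, b, p:
δQ/Q = √((δu/u)² + (2·δb/b)² + (3·δp/p)²) = √(0.000130 + 0.0366 + 0.0837) = 0.347

34.7%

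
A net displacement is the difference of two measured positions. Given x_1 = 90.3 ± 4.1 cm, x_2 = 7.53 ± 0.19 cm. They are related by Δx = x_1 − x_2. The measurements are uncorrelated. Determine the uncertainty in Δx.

4.10 cm

Sums and differences: (δΔx)² = Σ (cᵢ δxᵢ)².
  (δx_1)² = 16.8;  (δx_2)² = 0.0361
δΔx = √(16.8) = 4.10 cm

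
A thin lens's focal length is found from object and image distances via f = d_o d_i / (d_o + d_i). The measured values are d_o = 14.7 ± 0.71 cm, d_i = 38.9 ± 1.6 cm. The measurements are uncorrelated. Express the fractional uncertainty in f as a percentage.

3.68%

∂f/∂d_o = (d_i/(d_o+d_i))² = 0.527;  ∂f/∂d_i = (d_o/(d_o+d_i))² = 0.0752
δf = √((∂f/∂d_o · δd_o)² + (∂f/∂d_i · δd_i)²) = √(0.140 + 0.0145) = 0.393 cm
f = 10.7 cm, so δf/f = 0.393/10.7 = 0.0368.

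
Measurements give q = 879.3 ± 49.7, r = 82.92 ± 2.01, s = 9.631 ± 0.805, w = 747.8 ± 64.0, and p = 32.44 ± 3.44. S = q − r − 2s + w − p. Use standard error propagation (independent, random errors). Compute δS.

81.1

Each term contributes (cᵢ δxᵢ)² to (δS)²:
  (δq)² = 2470;  (δr)² = 4.04;  (2·δs)² = 2.59;  (δw)² = 4100;  (δp)² = 11.8
δS = √(6580) = 81.1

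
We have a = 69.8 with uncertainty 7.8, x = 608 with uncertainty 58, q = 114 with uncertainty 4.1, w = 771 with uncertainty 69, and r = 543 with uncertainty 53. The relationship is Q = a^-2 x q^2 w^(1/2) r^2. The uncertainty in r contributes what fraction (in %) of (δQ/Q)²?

(δQ/Q)² = (-2·δa/a)² + (1·δx/x)² + (2·δq/q)² + (½·δw/w)² + (2·δr/r)²
  a term: (-2×0.112)² = 0.0500
  x term: (1×0.0954)² = 0.00910
  q term: (2×0.0360)² = 0.00517
  w term: (0.5×0.0895)² = 0.00200
  r term: (2×0.0976)² = 0.0381
Total = 0.104. Share from r = 0.0381/0.104 = 0.365.

36.5%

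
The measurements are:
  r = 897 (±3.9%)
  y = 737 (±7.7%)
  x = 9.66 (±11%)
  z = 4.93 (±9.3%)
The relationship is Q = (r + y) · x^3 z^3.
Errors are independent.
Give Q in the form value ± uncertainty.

Let u = r + y = 1630. δu = √(δr² + δy²) = √(1220 + 3220) = 66.7, so δu/u = 0.0408.
Q is then a monomial in u, x, z:
δQ/Q = √((δu/u)² + (3·δx/x)² + (3·δz/z)²) = √(0.00166 + 0.109 + 0.0778) = 0.434
Q = 1.76e+08, so δQ = 0.434 × 1.76e+08 = 7.66e+07.

(1.76 ± 0.766) × 10^8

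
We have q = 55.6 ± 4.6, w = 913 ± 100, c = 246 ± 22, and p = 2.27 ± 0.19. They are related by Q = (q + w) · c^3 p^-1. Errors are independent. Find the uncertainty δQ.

Let u = q + w = 969. δu = √(δq² + δw²) = √(21.2 + 10000) = 100, so δu/u = 0.103.
Q is then a monomial in u, c, p:
δQ/Q = √((δu/u)² + (3·δc/c)² + (-1·δp/p)²) = √(0.0107 + 0.0720 + 0.00701) = 0.299
Q = 6.35e+09, so δQ = 0.299 × 6.35e+09 = 1.9e+09.

1.9e+09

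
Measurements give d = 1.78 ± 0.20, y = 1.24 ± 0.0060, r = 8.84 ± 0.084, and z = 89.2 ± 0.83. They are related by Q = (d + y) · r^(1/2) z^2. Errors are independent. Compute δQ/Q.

Let u = d + y = 3.02. δu = √(δd² + δy²) = √(0.0400 + 3.6e-05) = 0.200, so δu/u = 0.0663.
Q is then a monomial in u, r, z:
δQ/Q = √((δu/u)² + (½·δr/r)² + (2·δz/z)²) = √(0.00439 + 2.26e-05 + 0.000346) = 0.0690

0.0690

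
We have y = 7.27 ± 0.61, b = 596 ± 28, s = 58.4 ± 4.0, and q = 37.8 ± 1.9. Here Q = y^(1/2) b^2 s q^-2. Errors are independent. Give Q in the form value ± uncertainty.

39100 ± 6240

Q is a product of powers, so relative uncertainties combine in quadrature:
  (½·δy/y)² = (0.5×0.0839)² = 0.00176;  (2·δb/b)² = (2×0.0470)² = 0.00883;  (1·δs/s)² = (1×0.0685)² = 0.00469;  (-2·δq/q)² = (-2×0.0503)² = 0.0101
δQ/Q = √(0.0254) = 0.159
Q = 39100, so δQ = 0.159 × 39100 = 6240.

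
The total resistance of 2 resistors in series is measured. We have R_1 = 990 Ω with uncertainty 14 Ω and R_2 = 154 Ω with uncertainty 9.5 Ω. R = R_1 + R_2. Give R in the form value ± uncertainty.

1140 ± 16.9 Ω

Each term contributes (cᵢ δxᵢ)² to (δR)²:
  (δR_1)² = 196;  (δR_2)² = 90.2
δR = √(286) = 16.9 Ω
R = 1140 Ω.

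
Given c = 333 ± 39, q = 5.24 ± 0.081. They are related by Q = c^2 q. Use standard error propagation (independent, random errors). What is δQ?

Products/powers → add relative errors in quadrature, weighted by exponent:
  (2·δc/c)² = (2×0.117)² = 0.0549;  (1·δq/q)² = (1×0.0155)² = 0.000239
δQ/Q = √(0.0551) = 0.235
Q = 5.81e+05, so δQ = 0.235 × 5.81e+05 = 1.36e+05.

1.36e+05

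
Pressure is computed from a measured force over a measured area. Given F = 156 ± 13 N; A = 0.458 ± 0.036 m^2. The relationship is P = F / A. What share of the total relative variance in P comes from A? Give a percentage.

(δP/P)² = (1·δF/F)² + (-1·δA/A)²
  F term: (1×0.0833)² = 0.00694
  A term: (-1×0.0786)² = 0.00618
Total = 0.0131. Share from A = 0.00618/0.0131 = 0.471.

47.1%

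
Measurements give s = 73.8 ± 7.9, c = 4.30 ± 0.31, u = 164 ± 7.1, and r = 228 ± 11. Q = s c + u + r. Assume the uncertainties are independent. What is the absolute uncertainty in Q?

43.0

Let p = s·c = 317. δp/p = √((1·δs/s)² + (1·δc/c)²) = √(0.0115 + 0.00520) = 0.129, so δp = 41.0.
Q = p + u + r: δQ = √(δp² + δu² + δr²) = √(1680 + 50.4 + 121) = 43.0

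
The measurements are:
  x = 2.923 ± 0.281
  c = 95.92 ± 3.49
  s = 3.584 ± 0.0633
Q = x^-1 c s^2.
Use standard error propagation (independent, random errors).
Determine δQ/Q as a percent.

10.9%

Q is a product of powers, so relative uncertainties combine in quadrature:
  (-1·δx/x)² = (-1×0.0961)² = 0.00924;  (1·δc/c)² = (1×0.0364)² = 0.00132;  (2·δs/s)² = (2×0.0177)² = 0.00125
δQ/Q = √(0.0118) = 0.109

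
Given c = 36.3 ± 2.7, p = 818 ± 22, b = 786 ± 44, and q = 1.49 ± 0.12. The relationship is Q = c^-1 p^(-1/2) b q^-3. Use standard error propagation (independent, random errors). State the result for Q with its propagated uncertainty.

0.229 ± 0.0593

Relative error in a monomial: (δQ/Q)² = Σ (nᵢ · δxᵢ/xᵢ)².
  (-1·δc/c)² = (-1×0.0744)² = 0.00553;  (−½·δp/p)² = (-0.5×0.0269)² = 0.000181;  (1·δb/b)² = (1×0.0560)² = 0.00313;  (-3·δq/q)² = (-3×0.0805)² = 0.0584
δQ/Q = √(0.0672) = 0.259
Q = 0.229, so δQ = 0.259 × 0.229 = 0.0593.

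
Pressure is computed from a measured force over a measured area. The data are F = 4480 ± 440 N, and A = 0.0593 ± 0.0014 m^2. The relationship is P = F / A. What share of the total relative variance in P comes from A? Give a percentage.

5.46%

(δP/P)² = (1·δF/F)² + (-1·δA/A)²
  F term: (1×0.0982)² = 0.00965
  A term: (-1×0.0236)² = 0.000557
Total = 0.0102. Share from A = 0.000557/0.0102 = 0.0546.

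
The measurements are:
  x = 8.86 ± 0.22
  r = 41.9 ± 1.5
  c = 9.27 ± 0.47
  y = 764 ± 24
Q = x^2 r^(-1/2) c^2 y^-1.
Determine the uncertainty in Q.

Relative error in a monomial: (δQ/Q)² = Σ (nᵢ · δxᵢ/xᵢ)².
  (2·δx/x)² = (2×0.0248)² = 0.00247;  (−½·δr/r)² = (-0.5×0.0358)² = 0.000320;  (2·δc/c)² = (2×0.0507)² = 0.0103;  (-1·δy/y)² = (-1×0.0314)² = 0.000987
δQ/Q = √(0.0141) = 0.119
Q = 1.36, so δQ = 0.119 × 1.36 = 0.162.

0.162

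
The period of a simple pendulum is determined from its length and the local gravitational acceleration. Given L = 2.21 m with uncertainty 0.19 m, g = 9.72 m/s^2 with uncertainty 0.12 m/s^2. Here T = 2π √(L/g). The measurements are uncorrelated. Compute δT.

For a monomial T ∝ L^(1/2), g^(-1/2), fractional errors add in quadrature:
  (½·δL/L)² = (0.5×0.0860)² = 0.00185;  (−½·δg/g)² = (-0.5×0.0123)² = 3.81e-05
δT/T = √(0.00189) = 0.0434
T = 3.00 s, so δT = 0.0434 × 3.00 = 0.130 s.

0.130 s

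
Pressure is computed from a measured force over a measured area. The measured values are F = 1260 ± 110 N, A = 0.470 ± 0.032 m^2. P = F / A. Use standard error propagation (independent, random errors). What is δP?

297 Pa

Relative error in a monomial: (δP/P)² = Σ (nᵢ · δxᵢ/xᵢ)².
  (1·δF/F)² = (1×0.0873)² = 0.00762;  (-1·δA/A)² = (-1×0.0681)² = 0.00464
δP/P = √(0.0123) = 0.111
P = 2680 Pa, so δP = 0.111 × 2680 = 297 Pa.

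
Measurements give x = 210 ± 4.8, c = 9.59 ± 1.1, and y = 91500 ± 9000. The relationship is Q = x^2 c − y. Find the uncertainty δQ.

Let p = x^2·c = 4.23e+05. δp/p = √((2·δx/x)² + (1·δc/c)²) = √(0.00209 + 0.0132) = 0.123, so δp = 52200.
Q = p − y: δQ = √(δp² + δy²) = √(2.73e+09 + 8.1e+07) = 53000

53000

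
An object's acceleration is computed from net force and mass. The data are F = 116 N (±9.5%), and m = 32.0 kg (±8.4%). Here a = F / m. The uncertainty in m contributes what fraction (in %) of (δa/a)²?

(δa/a)² = (1·δF/F)² + (-1·δm/m)²
  F term: (1×0.0950)² = 0.00903
  m term: (-1×0.0840)² = 0.00706
Total = 0.0161. Share from m = 0.00706/0.0161 = 0.439.

43.9%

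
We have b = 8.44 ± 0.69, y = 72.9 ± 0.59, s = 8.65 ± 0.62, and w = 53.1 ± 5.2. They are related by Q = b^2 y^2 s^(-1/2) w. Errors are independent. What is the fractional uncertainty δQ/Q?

Products/powers → add relative errors in quadrature, weighted by exponent:
  (2·δb/b)² = (2×0.0818)² = 0.0267;  (2·δy/y)² = (2×0.00809)² = 0.000262;  (−½·δs/s)² = (-0.5×0.0717)² = 0.00128;  (1·δw/w)² = (1×0.0979)² = 0.00959
δQ/Q = √(0.0379) = 0.195

0.195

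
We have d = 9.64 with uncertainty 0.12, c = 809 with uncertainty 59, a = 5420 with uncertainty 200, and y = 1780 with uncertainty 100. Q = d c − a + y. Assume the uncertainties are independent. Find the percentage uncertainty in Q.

Let p = d·c = 7800. δp/p = √((1·δd/d)² + (1·δc/c)²) = √(0.000155 + 0.00532) = 0.0740, so δp = 577.
Q = p − a + y: δQ = √(δp² + δa² + δy²) = √(3.33e+05 + 40000 + 10000) = 619
Q = 4160, so δQ/Q = 619/4160 = 0.149.

14.9%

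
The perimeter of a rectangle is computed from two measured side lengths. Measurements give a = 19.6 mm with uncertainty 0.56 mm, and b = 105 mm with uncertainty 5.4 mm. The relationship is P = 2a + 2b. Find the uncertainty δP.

10.9 mm

Sums and differences: (δP)² = Σ (cᵢ δxᵢ)².
  (2·δa)² = 1.25;  (2·δb)² = 117
δP = √(118) = 10.9 mm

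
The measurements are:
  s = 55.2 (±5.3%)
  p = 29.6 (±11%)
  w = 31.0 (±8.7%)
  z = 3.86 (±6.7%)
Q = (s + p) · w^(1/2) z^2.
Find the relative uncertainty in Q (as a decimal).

Let u = s + p = 84.8. δu = √(δs² + δp²) = √(8.56 + 10.6) = 4.38, so δu/u = 0.0516.
Q is then a monomial in u, w, z:
δQ/Q = √((δu/u)² + (½·δw/w)² + (2·δz/z)²) = √(0.00266 + 0.00189 + 0.0180) = 0.150

0.150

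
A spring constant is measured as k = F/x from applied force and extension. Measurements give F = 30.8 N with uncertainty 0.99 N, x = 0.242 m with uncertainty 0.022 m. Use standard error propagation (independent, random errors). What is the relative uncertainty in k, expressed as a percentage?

9.64%

For a monomial k ∝ F, x^-1, fractional errors add in quadrature:
  (1·δF/F)² = (1×0.0321)² = 0.00103;  (-1·δx/x)² = (-1×0.0909)² = 0.00826
δk/k = √(0.00930) = 0.0964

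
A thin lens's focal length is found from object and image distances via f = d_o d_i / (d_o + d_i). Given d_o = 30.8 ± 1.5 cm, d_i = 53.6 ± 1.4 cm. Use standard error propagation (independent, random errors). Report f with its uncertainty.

∂f/∂d_o = (d_i/(d_o+d_i))² = 0.403;  ∂f/∂d_i = (d_o/(d_o+d_i))² = 0.133
δf = √((∂f/∂d_o · δd_o)² + (∂f/∂d_i · δd_i)²) = √(0.366 + 0.0348) = 0.633 cm
f = 19.6 cm.

19.6 ± 0.633 cm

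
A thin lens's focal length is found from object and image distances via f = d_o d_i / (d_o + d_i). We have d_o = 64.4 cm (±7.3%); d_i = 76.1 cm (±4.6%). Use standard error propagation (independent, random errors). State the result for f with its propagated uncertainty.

∂f/∂d_o = (d_i/(d_o+d_i))² = 0.293;  ∂f/∂d_i = (d_o/(d_o+d_i))² = 0.210
δf = √((∂f/∂d_o · δd_o)² + (∂f/∂d_i · δd_i)²) = √(1.90 + 0.541) = 1.56 cm
f = 34.9 cm.

34.9 ± 1.56 cm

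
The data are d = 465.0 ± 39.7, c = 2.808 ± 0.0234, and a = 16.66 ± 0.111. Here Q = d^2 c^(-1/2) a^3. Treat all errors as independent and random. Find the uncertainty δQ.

1.03e+08

Since Q is a product/quotient, work with relative uncertainties:
  (2·δd/d)² = (2×0.0854)² = 0.0292;  (−½·δc/c)² = (-0.5×0.00833)² = 1.74e-05;  (3·δa/a)² = (3×0.00666)² = 0.000400
δQ/Q = √(0.0296) = 0.172
Q = 5.967e+08, so δQ = 0.172 × 5.967e+08 = 1.03e+08.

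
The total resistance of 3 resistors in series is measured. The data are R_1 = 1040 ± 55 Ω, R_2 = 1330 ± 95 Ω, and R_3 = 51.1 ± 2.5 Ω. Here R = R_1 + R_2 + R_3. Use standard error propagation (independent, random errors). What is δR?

Each term contributes (cᵢ δxᵢ)² to (δR)²:
  (δR_1)² = 3020;  (δR_2)² = 9020;  (δR_3)² = 6.25
δR = √(12100) = 110 Ω

110 Ω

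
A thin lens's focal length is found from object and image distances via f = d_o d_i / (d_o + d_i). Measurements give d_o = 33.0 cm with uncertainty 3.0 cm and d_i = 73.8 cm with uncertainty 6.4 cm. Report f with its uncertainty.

∂f/∂d_o = (d_i/(d_o+d_i))² = 0.477;  ∂f/∂d_i = (d_o/(d_o+d_i))² = 0.0955
δf = √((∂f/∂d_o · δd_o)² + (∂f/∂d_i · δd_i)²) = √(2.05 + 0.373) = 1.56 cm
f = 22.8 cm.

22.8 ± 1.56 cm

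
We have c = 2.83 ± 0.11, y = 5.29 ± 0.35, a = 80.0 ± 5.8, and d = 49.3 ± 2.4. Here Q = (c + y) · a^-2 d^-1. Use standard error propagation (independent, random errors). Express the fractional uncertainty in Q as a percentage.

Let u = c + y = 8.12. δu = √(δc² + δy²) = √(0.0121 + 0.122) = 0.367, so δu/u = 0.0452.
Q is then a monomial in u, a, d:
δQ/Q = √((δu/u)² + (-2·δa/a)² + (-1·δd/d)²) = √(0.00204 + 0.0210 + 0.00237) = 0.159

15.9%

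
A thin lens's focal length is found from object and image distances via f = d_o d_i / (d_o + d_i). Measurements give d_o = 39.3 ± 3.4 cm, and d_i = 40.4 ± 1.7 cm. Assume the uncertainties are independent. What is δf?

∂f/∂d_o = (d_i/(d_o+d_i))² = 0.257;  ∂f/∂d_i = (d_o/(d_o+d_i))² = 0.243
δf = √((∂f/∂d_o · δd_o)² + (∂f/∂d_i · δd_i)²) = √(0.763 + 0.171) = 0.966 cm

0.966 cm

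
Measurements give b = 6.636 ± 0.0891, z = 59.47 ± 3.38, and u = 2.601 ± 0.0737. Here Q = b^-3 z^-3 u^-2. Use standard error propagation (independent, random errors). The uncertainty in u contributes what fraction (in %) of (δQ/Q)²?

9.47%

(δQ/Q)² = (-3·δb/b)² + (-3·δz/z)² + (-2·δu/u)²
  b term: (-3×0.0134)² = 0.00162
  z term: (-3×0.0568)² = 0.0291
  u term: (-2×0.0283)² = 0.00321
Total = 0.0339. Share from u = 0.00321/0.0339 = 0.0947.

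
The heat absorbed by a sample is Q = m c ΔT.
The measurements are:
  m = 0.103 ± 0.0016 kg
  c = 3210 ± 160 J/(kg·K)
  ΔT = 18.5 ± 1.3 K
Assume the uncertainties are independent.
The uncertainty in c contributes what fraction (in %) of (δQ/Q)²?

(δQ/Q)² = (1·δm/m)² + (1·δc/c)² + (1·δΔT/ΔT)²
  m term: (1×0.0155)² = 0.000241
  c term: (1×0.0498)² = 0.00248
  ΔT term: (1×0.0703)² = 0.00494
Total = 0.00766. Share from c = 0.00248/0.00766 = 0.324.

32.4%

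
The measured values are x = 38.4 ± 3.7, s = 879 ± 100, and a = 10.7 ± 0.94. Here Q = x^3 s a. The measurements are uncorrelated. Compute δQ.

1.72e+08

Since Q is a product/quotient, work with relative uncertainties:
  (3·δx/x)² = (3×0.0964)² = 0.0836;  (1·δs/s)² = (1×0.114)² = 0.0129;  (1·δa/a)² = (1×0.0879)² = 0.00772
δQ/Q = √(0.104) = 0.323
Q = 5.33e+08, so δQ = 0.323 × 5.33e+08 = 1.72e+08.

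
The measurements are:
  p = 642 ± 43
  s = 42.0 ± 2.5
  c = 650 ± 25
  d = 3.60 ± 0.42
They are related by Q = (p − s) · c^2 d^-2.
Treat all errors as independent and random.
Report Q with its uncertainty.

(1.96 ± 0.501) × 10^7

Let u = p − s = 600. δu = √(δp² + δs²) = √(1850 + 6.25) = 43.1, so δu/u = 0.0718.
Q is then a monomial in u, c, d:
δQ/Q = √((δu/u)² + (2·δc/c)² + (-2·δd/d)²) = √(0.00515 + 0.00592 + 0.0544) = 0.256
Q = 1.96e+07, so δQ = 0.256 × 1.96e+07 = 5.01e+06.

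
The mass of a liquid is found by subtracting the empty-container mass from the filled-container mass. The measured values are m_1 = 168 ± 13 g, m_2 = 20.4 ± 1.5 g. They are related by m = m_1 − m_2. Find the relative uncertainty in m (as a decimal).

0.0887

For a sum/difference, combine absolute errors in quadrature:
  (δm_1)² = 169;  (δm_2)² = 2.25
δm = √(171) = 13.1 g
m = 148 g, so δm/m = 13.1/148 = 0.0887.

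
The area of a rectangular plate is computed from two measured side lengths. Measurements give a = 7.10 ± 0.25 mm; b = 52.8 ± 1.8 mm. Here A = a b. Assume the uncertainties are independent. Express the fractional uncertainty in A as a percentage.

4.90%

Relative error in a monomial: (δA/A)² = Σ (nᵢ · δxᵢ/xᵢ)².
  (1·δa/a)² = (1×0.0352)² = 0.00124;  (1·δb/b)² = (1×0.0341)² = 0.00116
δA/A = √(0.00240) = 0.0490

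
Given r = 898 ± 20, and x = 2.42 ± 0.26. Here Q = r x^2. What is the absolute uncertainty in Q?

Since Q is a product/quotient, work with relative uncertainties:
  (1·δr/r)² = (1×0.0223)² = 0.000496;  (2·δx/x)² = (2×0.107)² = 0.0462
δQ/Q = √(0.0467) = 0.216
Q = 5260, so δQ = 0.216 × 5260 = 1140.

1140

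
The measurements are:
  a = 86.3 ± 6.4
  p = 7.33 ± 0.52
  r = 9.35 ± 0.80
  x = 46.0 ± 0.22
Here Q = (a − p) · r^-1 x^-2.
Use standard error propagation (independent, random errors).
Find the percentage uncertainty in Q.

Let u = a − p = 79.0. δu = √(δa² + δp²) = √(41.0 + 0.270) = 6.42, so δu/u = 0.0813.
Q is then a monomial in u, r, x:
δQ/Q = √((δu/u)² + (-1·δr/r)² + (-2·δx/x)²) = √(0.00661 + 0.00732 + 9.15e-05) = 0.118

11.8%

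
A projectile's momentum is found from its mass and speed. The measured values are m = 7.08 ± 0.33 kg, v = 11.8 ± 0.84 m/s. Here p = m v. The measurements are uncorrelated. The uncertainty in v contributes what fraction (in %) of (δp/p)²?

(δp/p)² = (1·δm/m)² + (1·δv/v)²
  m term: (1×0.0466)² = 0.00217
  v term: (1×0.0712)² = 0.00507
Total = 0.00724. Share from v = 0.00507/0.00724 = 0.700.

70.0%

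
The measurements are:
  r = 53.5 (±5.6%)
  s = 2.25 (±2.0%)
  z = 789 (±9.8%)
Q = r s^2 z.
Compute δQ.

25600

Since Q is a product/quotient, work with relative uncertainties:
  (1·δr/r)² = (1×0.0560)² = 0.00314;  (2·δs/s)² = (2×0.0200)² = 0.00160;  (1·δz/z)² = (1×0.0980)² = 0.00960
δQ/Q = √(0.0143) = 0.120
Q = 2.14e+05, so δQ = 0.120 × 2.14e+05 = 25600.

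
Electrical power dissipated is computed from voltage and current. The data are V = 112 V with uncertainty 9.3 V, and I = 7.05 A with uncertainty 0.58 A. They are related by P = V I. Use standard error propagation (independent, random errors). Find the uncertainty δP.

92.3 W

Relative error in a monomial: (δP/P)² = Σ (nᵢ · δxᵢ/xᵢ)².
  (1·δV/V)² = (1×0.0830)² = 0.00689;  (1·δI/I)² = (1×0.0823)² = 0.00677
δP/P = √(0.0137) = 0.117
P = 790 W, so δP = 0.117 × 790 = 92.3 W.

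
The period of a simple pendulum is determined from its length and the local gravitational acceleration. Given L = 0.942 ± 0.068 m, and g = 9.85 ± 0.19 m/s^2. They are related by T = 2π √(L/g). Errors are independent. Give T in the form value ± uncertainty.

T is a product of powers, so relative uncertainties combine in quadrature:
  (½·δL/L)² = (0.5×0.0722)² = 0.00130;  (−½·δg/g)² = (-0.5×0.0193)² = 9.3e-05
δT/T = √(0.00140) = 0.0374
T = 1.94 s, so δT = 0.0374 × 1.94 = 0.0726 s.

1.94 ± 0.0726 s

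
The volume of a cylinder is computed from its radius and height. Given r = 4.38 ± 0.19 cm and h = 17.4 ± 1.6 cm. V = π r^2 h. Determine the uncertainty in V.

133 cm^3

Products/powers → add relative errors in quadrature, weighted by exponent:
  (2·δr/r)² = (2×0.0434)² = 0.00753;  (1·δh/h)² = (1×0.0920)² = 0.00846
δV/V = √(0.0160) = 0.126
V = 1050 cm^3, so δV = 0.126 × 1050 = 133 cm^3.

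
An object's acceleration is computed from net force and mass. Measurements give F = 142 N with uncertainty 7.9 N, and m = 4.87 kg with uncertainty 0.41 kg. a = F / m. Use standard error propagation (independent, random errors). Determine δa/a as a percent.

10.1%

For a monomial a ∝ F, m^-1, fractional errors add in quadrature:
  (1·δF/F)² = (1×0.0556)² = 0.00310;  (-1·δm/m)² = (-1×0.0842)² = 0.00709
δa/a = √(0.0102) = 0.101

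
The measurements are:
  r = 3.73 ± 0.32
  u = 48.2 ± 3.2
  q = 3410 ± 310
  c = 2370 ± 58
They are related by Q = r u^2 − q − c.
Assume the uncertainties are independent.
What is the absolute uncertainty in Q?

1410

Let p = r·u^2 = 8670. δp/p = √((1·δr/r)² + (2·δu/u)²) = √(0.00736 + 0.0176) = 0.158, so δp = 1370.
Q = p − q − c: δQ = √(δp² + δq² + δc²) = √(1.88e+06 + 96100 + 3360) = 1410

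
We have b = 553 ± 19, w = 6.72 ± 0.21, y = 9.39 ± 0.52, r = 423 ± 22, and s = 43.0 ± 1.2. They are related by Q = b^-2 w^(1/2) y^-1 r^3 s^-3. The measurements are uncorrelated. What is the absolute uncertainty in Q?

0.000171

Products/powers → add relative errors in quadrature, weighted by exponent:
  (-2·δb/b)² = (-2×0.0344)² = 0.00472;  (½·δw/w)² = (0.5×0.0312)² = 0.000244;  (-1·δy/y)² = (-1×0.0554)² = 0.00307;  (3·δr/r)² = (3×0.0520)² = 0.0243;  (-3·δs/s)² = (-3×0.0279)² = 0.00701
δQ/Q = √(0.0394) = 0.198
Q = 0.000859, so δQ = 0.198 × 0.000859 = 0.000171.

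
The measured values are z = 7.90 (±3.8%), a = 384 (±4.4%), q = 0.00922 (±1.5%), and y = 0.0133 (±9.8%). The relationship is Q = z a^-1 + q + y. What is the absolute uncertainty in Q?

Let p = z·a^-1 = 0.0206. δp/p = √((1·δz/z)² + (-1·δa/a)²) = √(0.00144 + 0.00194) = 0.0581, so δp = 0.00120.
Q = p + q + y: δQ = √(δp² + δq² + δy²) = √(1.43e-06 + 1.91e-08 + 1.7e-06) = 0.00177

0.00177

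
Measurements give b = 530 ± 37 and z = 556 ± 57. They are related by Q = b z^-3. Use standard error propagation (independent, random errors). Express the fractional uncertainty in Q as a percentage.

Q is a product of powers, so relative uncertainties combine in quadrature:
  (1·δb/b)² = (1×0.0698)² = 0.00487;  (-3·δz/z)² = (-3×0.103)² = 0.0946
δQ/Q = √(0.0995) = 0.315

31.5%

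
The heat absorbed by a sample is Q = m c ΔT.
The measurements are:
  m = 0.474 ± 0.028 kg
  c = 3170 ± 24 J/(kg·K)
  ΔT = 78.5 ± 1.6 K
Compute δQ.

7420 J

Q is a product of powers, so relative uncertainties combine in quadrature:
  (1·δm/m)² = (1×0.0591)² = 0.00349;  (1·δc/c)² = (1×0.00757)² = 5.73e-05;  (1·δΔT/ΔT)² = (1×0.0204)² = 0.000415
δQ/Q = √(0.00396) = 0.0629
Q = 1.18e+05 J, so δQ = 0.0629 × 1.18e+05 = 7420 J.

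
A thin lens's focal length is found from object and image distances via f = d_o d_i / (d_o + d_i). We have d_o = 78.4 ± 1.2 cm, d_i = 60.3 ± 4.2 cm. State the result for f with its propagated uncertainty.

34.1 ± 1.36 cm

∂f/∂d_o = (d_i/(d_o+d_i))² = 0.189;  ∂f/∂d_i = (d_o/(d_o+d_i))² = 0.320
δf = √((∂f/∂d_o · δd_o)² + (∂f/∂d_i · δd_i)²) = √(0.0514 + 1.80) = 1.36 cm
f = 34.1 cm.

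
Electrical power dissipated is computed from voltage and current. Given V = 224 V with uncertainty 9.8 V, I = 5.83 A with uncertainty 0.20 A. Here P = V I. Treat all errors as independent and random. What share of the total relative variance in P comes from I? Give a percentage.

(δP/P)² = (1·δV/V)² + (1·δI/I)²
  V term: (1×0.0438)² = 0.00191
  I term: (1×0.0343)² = 0.00118
Total = 0.00309. Share from I = 0.00118/0.00309 = 0.381.

38.1%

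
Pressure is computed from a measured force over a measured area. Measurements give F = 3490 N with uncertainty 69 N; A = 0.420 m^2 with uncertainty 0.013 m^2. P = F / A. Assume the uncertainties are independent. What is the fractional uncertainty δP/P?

Products/powers → add relative errors in quadrature, weighted by exponent:
  (1·δF/F)² = (1×0.0198)² = 0.000391;  (-1·δA/A)² = (-1×0.0310)² = 0.000958
δP/P = √(0.00135) = 0.0367

0.0367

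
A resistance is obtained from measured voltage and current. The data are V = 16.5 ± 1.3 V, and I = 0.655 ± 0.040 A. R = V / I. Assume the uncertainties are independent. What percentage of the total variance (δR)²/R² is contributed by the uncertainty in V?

62.5%

(δR/R)² = (1·δV/V)² + (-1·δI/I)²
  V term: (1×0.0788)² = 0.00621
  I term: (-1×0.0611)² = 0.00373
Total = 0.00994. Share from V = 0.00621/0.00994 = 0.625.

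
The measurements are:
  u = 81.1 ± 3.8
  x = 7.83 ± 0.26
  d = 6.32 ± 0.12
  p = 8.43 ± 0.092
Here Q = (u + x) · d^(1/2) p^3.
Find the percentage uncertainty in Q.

Let w = u + x = 88.9. δw = √(δu² + δx²) = √(14.4 + 0.0676) = 3.81, so δw/w = 0.0428.
Q is then a monomial in w, d, p:
δQ/Q = √((δw/w)² + (½·δd/d)² + (3·δp/p)²) = √(0.00183 + 9.01e-05 + 0.00107) = 0.0547

5.47%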